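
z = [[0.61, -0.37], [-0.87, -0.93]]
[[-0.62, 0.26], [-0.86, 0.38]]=z @ [[-0.29,0.11], [1.20,-0.51]]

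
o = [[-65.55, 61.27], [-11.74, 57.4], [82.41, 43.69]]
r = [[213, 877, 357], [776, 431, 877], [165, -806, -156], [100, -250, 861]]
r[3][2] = 861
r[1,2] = 877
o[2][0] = 82.41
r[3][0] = 100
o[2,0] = 82.41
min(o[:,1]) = 43.69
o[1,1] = 57.4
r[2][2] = -156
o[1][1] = 57.4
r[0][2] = 357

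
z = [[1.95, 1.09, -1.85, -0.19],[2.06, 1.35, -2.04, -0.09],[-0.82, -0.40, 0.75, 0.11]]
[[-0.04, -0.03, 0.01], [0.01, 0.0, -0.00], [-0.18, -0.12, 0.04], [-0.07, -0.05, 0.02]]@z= [[-0.15,-0.09,0.14,0.01],  [0.02,0.01,-0.02,-0.00],  [-0.63,-0.37,0.61,0.05],  [-0.26,-0.15,0.25,0.02]]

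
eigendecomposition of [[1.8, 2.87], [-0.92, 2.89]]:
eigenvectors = [[(0.87+0j),(0.87-0j)], [(0.17+0.46j),0.17-0.46j]]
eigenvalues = [(2.35+1.53j), (2.35-1.53j)]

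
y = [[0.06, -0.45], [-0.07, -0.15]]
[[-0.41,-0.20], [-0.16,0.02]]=y@[[0.31, -0.95], [0.95, 0.31]]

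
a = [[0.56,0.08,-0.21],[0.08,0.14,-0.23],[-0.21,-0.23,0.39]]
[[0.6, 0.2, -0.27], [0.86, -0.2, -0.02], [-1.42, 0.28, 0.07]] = a@ [[-0.28,0.49,-0.40], [1.03,-2.91,1.13], [-3.19,-0.74,0.64]]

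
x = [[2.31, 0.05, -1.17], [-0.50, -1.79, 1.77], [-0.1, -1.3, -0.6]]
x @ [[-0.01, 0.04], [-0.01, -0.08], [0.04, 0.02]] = [[-0.07, 0.06], [0.09, 0.16], [-0.01, 0.09]]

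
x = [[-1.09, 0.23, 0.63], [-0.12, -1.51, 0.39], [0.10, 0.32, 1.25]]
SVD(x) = [[-0.24, 0.66, -0.72], [-0.95, -0.32, 0.02], [-0.22, 0.68, 0.7]] @ diag([1.5659329859613982, 1.550364127503073, 0.9505918975194649]) @ [[0.22,0.83,-0.51], [-0.39,0.55,0.73], [0.89,0.03,0.45]]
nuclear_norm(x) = 4.07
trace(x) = -1.35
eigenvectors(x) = [[0.95, 0.37, 0.26], [-0.33, -0.92, 0.12], [0.0, 0.09, 0.96]]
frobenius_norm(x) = 2.40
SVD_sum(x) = [[-0.08, -0.31, 0.19],[-0.33, -1.23, 0.75],[-0.08, -0.29, 0.18]] + [[-0.40, 0.56, 0.75], [0.2, -0.28, -0.37], [-0.41, 0.58, 0.78]] + [[-0.61, -0.02, -0.31], [0.01, 0.00, 0.01], [0.59, 0.02, 0.3]]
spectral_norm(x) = 1.57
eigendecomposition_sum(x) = [[-1.34, -0.50, 0.43], [0.46, 0.17, -0.15], [-0.01, -0.0, 0.0]] + [[0.24, 0.69, -0.15], [-0.59, -1.7, 0.38], [0.06, 0.17, -0.04]] + [[0.01, 0.04, 0.35], [0.01, 0.02, 0.16], [0.05, 0.15, 1.29]]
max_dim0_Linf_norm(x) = 1.51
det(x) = 2.31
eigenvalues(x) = [-1.17, -1.5, 1.32]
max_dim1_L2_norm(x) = 1.56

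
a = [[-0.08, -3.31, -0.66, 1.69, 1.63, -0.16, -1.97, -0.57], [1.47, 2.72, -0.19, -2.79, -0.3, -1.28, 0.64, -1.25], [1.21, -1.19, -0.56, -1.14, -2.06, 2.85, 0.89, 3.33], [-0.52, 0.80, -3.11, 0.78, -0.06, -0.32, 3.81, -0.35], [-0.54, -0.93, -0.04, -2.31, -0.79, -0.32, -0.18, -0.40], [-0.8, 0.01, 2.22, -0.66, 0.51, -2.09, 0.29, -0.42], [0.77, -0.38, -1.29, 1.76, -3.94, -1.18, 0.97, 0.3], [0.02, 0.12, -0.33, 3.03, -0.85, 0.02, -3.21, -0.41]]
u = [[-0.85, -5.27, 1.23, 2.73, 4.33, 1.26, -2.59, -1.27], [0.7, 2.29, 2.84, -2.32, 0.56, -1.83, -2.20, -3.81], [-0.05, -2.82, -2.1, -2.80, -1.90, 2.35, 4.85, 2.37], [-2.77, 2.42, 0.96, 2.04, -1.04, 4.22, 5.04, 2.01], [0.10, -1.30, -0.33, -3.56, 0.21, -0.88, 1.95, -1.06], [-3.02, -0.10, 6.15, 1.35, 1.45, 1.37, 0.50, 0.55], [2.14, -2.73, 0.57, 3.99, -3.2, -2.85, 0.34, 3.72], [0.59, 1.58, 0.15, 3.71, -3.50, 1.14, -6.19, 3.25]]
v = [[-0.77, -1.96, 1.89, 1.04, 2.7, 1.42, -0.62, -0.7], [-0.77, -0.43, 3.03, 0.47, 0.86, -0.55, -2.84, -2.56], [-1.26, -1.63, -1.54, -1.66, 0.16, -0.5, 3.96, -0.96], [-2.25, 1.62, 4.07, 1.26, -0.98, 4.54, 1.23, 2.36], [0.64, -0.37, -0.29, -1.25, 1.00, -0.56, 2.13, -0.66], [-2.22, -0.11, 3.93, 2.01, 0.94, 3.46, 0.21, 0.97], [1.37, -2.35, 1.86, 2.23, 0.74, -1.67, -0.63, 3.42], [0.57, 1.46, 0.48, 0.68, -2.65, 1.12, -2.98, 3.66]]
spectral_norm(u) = 11.53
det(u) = 76832.10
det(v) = -745.25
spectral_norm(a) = 7.09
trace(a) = 0.54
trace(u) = 6.55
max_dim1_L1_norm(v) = 18.31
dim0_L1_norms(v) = [9.85, 9.93, 17.09, 10.6, 10.03, 13.82, 14.6, 15.29]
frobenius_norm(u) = 21.14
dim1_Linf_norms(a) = [3.31, 2.79, 3.33, 3.81, 2.31, 2.22, 3.94, 3.21]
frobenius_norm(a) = 12.62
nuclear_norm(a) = 30.98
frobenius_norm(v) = 15.41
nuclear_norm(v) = 34.21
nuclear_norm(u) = 50.54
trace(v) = 6.01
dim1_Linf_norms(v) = [2.7, 3.03, 3.96, 4.54, 2.13, 3.93, 3.42, 3.66]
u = a + v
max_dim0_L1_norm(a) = 14.16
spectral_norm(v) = 10.32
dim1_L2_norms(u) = [8.13, 6.5, 7.65, 8.18, 4.5, 7.3, 7.78, 8.89]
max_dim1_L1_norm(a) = 13.23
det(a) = -5109.56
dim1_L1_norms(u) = [19.53, 16.55, 19.24, 20.5, 9.39, 14.49, 19.54, 20.11]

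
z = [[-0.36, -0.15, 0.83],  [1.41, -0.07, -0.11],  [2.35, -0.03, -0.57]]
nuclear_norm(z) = 3.62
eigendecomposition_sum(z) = [[-0.82, -0.06, 0.55], [0.77, 0.06, -0.51], [1.58, 0.12, -1.04]] + [[0.46, -0.09, 0.28], [0.64, -0.12, 0.39], [0.77, -0.15, 0.47]] + [[0.00,-0.0,0.00], [0.00,-0.01,0.0], [0.0,-0.00,0.00]]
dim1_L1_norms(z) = [1.34, 1.59, 2.95]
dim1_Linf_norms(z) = [0.83, 1.41, 2.35]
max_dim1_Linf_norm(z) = 2.35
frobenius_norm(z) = 2.95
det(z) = 0.01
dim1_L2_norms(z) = [0.92, 1.42, 2.42]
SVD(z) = [[-0.19, -0.95, 0.25], [0.49, -0.32, -0.81], [0.85, -0.03, 0.53]] @ diag([2.8453661674003787, 0.7734873826923956, 0.002939766818289128]) @ [[0.97, -0.01, -0.25], [-0.24, 0.21, -0.95], [0.06, 0.98, 0.2]]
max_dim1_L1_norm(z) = 2.95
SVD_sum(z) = [[-0.53,0.01,0.14], [1.35,-0.02,-0.34], [2.34,-0.03,-0.59]] + [[0.17, -0.16, 0.69], [0.06, -0.05, 0.23], [0.01, -0.01, 0.02]] + [[0.00, 0.00, 0.00],[-0.0, -0.0, -0.00],[0.00, 0.0, 0.00]]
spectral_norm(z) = 2.85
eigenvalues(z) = [-1.81, 0.82, -0.0]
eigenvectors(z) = [[0.42, -0.42, -0.06], [-0.4, -0.58, -0.98], [-0.81, -0.70, -0.2]]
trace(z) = -1.00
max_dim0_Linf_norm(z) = 2.35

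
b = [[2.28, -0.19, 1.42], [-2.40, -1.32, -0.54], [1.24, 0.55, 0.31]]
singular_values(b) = [3.92, 1.27, 0.04]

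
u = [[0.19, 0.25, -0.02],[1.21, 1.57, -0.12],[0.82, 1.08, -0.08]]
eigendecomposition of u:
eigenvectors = [[-0.13, -0.48, -0.11],[-0.82, 0.31, 0.16],[-0.56, -0.82, 0.98]]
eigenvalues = [1.68, -0.0, 0.0]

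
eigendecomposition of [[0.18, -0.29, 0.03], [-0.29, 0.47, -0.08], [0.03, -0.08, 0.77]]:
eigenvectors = [[-0.85,  -0.48,  0.22], [-0.53,  0.75,  -0.40], [-0.02,  0.45,  0.89]]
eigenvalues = [0.0, 0.61, 0.81]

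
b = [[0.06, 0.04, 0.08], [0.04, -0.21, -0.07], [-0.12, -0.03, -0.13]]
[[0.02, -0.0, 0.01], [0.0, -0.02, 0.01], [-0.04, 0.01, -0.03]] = b@[[0.36,0.06,-0.04],[0.06,0.14,-0.17],[-0.04,-0.17,0.29]]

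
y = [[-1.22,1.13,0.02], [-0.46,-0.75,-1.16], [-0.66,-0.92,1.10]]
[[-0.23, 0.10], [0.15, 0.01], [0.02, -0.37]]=y @ [[0.06, 0.07], [-0.14, 0.17], [-0.06, -0.15]]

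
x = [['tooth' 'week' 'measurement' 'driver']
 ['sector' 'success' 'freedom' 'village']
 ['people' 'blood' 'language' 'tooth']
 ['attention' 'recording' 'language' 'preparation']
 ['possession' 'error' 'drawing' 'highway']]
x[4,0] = 'possession'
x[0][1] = 'week'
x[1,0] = 'sector'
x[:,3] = ['driver', 'village', 'tooth', 'preparation', 'highway']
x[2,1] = 'blood'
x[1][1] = 'success'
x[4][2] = 'drawing'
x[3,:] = ['attention', 'recording', 'language', 'preparation']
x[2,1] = 'blood'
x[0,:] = ['tooth', 'week', 'measurement', 'driver']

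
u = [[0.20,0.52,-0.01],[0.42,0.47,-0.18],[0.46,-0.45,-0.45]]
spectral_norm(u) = 0.85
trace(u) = 0.22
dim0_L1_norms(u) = [1.08, 1.44, 0.64]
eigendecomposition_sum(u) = [[-0.06,0.05,0.06], [0.1,-0.09,-0.10], [0.48,-0.42,-0.45]] + [[-0.00, 0.0, -0.0], [0.0, -0.0, 0.0], [-0.00, 0.00, -0.00]] + [[0.26,0.47,-0.07], [0.32,0.56,-0.08], [-0.02,-0.03,0.0]]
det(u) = 0.00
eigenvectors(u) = [[0.12,-0.57,-0.64],[-0.21,0.21,-0.77],[-0.97,-0.79,0.04]]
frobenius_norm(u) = 1.16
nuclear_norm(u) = 1.65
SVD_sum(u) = [[0.12, 0.53, 0.05], [0.11, 0.51, 0.05], [-0.08, -0.37, -0.04]] + [[0.08, -0.01, -0.06], [0.31, -0.04, -0.23], [0.54, -0.08, -0.41]] + [[-0.00, 0.0, -0.0],[0.0, -0.00, 0.0],[-0.00, 0.0, -0.00]]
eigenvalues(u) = [-0.61, -0.0, 0.83]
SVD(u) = [[-0.64, 0.13, -0.75], [-0.62, 0.49, 0.61], [0.45, 0.86, -0.23]] @ diag([0.8520689042857089, 0.7942148748502839, 0.001146697823676418]) @ [[-0.21,-0.97,-0.1], [0.79,-0.11,-0.6], [0.57,-0.21,0.79]]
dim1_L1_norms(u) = [0.73, 1.07, 1.36]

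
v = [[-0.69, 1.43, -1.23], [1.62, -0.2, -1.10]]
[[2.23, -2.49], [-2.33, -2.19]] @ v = [[-5.57,  3.69,  -0.00], [-1.94,  -2.89,  5.27]]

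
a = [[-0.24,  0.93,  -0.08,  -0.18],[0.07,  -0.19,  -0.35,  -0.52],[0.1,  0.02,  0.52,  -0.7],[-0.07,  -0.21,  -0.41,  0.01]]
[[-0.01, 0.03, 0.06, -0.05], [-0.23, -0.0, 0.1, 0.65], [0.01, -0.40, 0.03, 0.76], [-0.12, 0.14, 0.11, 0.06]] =a@[[-0.15, 0.25, -0.76, 0.08],[0.02, 0.11, -0.18, -0.25],[0.32, -0.44, -0.05, -0.05],[0.20, 0.29, -0.20, -1.12]]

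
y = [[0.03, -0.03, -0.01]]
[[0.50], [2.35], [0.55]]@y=[[0.02, -0.02, -0.0], [0.07, -0.07, -0.02], [0.02, -0.02, -0.01]]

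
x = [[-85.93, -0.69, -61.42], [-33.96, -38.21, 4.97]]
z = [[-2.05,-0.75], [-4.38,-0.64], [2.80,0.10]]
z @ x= [[201.63, 30.07, 122.18], [398.11, 27.48, 265.84], [-244.00, -5.75, -171.48]]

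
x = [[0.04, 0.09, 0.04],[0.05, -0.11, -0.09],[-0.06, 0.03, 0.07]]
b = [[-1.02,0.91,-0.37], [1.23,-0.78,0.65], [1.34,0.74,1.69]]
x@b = [[0.12, -0.0, 0.11], [-0.31, 0.06, -0.24], [0.19, -0.03, 0.16]]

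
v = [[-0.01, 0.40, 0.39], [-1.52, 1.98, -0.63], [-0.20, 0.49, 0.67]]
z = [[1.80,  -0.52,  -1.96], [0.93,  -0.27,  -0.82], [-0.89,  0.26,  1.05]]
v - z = [[-1.81,0.92,2.35], [-2.45,2.25,0.19], [0.69,0.23,-0.38]]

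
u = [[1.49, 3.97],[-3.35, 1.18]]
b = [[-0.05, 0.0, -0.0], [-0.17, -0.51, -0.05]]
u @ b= [[-0.75, -2.02, -0.20], [-0.03, -0.6, -0.06]]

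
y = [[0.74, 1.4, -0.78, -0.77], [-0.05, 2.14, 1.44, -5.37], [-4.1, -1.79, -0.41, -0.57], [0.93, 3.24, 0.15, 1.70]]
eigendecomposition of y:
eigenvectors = [[0.40+0.00j, -0.08+0.19j, (-0.08-0.19j), (0.54+0j)], [-0.23+0.00j, (-0.73+0j), (-0.73-0j), (-0.13+0j)], [(0.88+0j), -0.03-0.37j, (-0.03+0.37j), -0.80+0.00j], [0.06+0.00j, -0.02+0.53j, (-0.02-0.53j), (-0.23+0j)]]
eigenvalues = [(-1.87+0j), (2.08+4.63j), (2.08-4.63j), (1.89+0j)]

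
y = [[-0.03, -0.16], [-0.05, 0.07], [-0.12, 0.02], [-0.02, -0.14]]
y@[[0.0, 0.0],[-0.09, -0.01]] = [[0.01,0.00],[-0.01,-0.0],[-0.00,-0.00],[0.01,0.00]]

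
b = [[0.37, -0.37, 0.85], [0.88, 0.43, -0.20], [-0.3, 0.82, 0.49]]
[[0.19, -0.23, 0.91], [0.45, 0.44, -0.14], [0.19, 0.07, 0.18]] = b@[[0.41,0.28,0.17],[0.28,0.34,-0.25],[0.17,-0.25,0.89]]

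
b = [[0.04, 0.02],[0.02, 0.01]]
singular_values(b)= [0.05, 0.0]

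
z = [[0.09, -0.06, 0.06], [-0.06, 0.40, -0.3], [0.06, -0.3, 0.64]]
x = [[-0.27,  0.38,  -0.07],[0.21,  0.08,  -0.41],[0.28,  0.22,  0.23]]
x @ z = [[-0.05,0.19,-0.18], [-0.01,0.14,-0.27], [0.03,0.00,0.10]]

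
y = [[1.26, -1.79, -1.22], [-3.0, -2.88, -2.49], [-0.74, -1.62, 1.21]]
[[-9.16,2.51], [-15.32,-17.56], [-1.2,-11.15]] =y@[[-0.19, 4.52], [3.0, 3.23], [2.91, -2.13]]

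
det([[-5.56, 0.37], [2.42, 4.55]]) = -26.193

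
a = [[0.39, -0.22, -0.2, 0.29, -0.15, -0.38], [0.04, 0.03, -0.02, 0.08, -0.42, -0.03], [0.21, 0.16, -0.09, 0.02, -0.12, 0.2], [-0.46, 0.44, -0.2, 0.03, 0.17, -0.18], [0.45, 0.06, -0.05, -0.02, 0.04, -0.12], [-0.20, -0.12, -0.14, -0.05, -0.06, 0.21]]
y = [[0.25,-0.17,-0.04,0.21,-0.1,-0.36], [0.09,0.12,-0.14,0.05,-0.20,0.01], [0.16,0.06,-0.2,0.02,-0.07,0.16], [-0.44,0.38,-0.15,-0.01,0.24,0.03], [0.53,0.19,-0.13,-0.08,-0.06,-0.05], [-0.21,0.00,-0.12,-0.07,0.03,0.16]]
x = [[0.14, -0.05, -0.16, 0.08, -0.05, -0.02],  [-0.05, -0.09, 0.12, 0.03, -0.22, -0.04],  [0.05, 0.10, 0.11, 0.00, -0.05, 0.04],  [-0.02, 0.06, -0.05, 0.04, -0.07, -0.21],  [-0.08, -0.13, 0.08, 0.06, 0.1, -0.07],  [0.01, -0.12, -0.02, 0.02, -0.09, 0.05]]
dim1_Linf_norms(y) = [0.36, 0.2, 0.2, 0.44, 0.53, 0.21]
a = x + y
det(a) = 0.00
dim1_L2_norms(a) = [0.7, 0.43, 0.36, 0.71, 0.47, 0.35]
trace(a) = 0.61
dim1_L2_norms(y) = [0.53, 0.29, 0.32, 0.65, 0.59, 0.3]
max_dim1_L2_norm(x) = 0.28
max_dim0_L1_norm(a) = 1.75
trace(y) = 0.26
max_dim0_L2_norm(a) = 0.81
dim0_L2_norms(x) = [0.18, 0.24, 0.25, 0.11, 0.28, 0.23]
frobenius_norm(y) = 1.15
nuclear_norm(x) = 1.16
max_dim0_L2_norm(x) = 0.28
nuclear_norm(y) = 2.31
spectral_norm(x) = 0.30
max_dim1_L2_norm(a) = 0.71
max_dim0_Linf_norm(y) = 0.53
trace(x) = 0.35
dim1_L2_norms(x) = [0.24, 0.28, 0.17, 0.24, 0.22, 0.16]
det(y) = 0.00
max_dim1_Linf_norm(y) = 0.53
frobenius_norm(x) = 0.54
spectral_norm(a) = 0.92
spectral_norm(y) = 0.87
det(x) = -0.00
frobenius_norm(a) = 1.29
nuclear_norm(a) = 2.75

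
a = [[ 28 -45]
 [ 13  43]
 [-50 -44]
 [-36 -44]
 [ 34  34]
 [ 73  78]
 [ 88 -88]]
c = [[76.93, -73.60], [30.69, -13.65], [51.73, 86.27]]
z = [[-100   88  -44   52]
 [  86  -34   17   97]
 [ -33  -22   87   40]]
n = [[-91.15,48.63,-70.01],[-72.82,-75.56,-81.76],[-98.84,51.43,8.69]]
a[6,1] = -88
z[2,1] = -22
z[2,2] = 87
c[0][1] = -73.6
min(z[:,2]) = -44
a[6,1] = -88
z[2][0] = -33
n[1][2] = -81.76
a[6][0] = 88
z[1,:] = [86, -34, 17, 97]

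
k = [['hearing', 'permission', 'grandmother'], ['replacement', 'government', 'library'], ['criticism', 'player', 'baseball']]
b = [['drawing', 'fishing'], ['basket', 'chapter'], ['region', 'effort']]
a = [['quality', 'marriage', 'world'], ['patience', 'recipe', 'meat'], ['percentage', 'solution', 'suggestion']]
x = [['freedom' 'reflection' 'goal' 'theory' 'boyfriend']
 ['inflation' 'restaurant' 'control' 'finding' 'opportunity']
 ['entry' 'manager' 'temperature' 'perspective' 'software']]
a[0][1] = 'marriage'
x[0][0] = 'freedom'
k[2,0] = 'criticism'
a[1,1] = 'recipe'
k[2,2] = 'baseball'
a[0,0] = 'quality'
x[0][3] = 'theory'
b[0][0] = 'drawing'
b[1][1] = 'chapter'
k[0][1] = 'permission'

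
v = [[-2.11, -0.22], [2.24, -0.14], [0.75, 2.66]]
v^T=[[-2.11, 2.24, 0.75],[-0.22, -0.14, 2.66]]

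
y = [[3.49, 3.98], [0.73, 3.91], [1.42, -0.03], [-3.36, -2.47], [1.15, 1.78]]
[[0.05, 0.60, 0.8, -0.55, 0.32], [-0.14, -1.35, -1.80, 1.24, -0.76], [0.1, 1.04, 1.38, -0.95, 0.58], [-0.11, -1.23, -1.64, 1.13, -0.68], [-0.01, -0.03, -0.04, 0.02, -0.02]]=y@[[0.07, 0.72, 0.96, -0.66, 0.40],[-0.05, -0.48, -0.64, 0.44, -0.27]]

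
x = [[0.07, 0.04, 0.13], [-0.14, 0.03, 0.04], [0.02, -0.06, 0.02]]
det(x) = 0.00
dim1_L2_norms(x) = [0.15, 0.15, 0.07]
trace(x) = 0.12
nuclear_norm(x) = 0.36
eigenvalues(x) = [(0.13+0j), (-0+0.1j), (-0-0.1j)]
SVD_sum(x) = [[0.11, -0.00, 0.05], [-0.10, 0.0, -0.05], [0.02, -0.00, 0.01]] + [[-0.04, 0.04, 0.08], [-0.04, 0.04, 0.08], [0.01, -0.01, -0.01]] + [[0.0, 0.0, -0.00], [-0.0, -0.01, 0.0], [-0.01, -0.05, 0.02]]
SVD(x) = [[-0.73, -0.68, -0.05], [0.66, -0.73, 0.19], [-0.16, 0.11, 0.98]] @ diag([0.16376946764411154, 0.1396481141859709, 0.05981609876836112]) @ [[-0.9, 0.00, -0.44], [0.40, -0.40, -0.82], [-0.18, -0.92, 0.36]]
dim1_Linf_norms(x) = [0.13, 0.14, 0.06]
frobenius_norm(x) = 0.22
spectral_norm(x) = 0.16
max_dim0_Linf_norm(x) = 0.14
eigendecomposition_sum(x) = [[0.06+0.00j, (-0.02-0j), (0.07+0j)], [(-0.07+0j), (0.02+0j), (-0.07+0j)], [(0.05+0j), (-0.01-0j), (0.05+0j)]] + [[0.01+0.03j,0.03+0.01j,0.03-0.02j],[(-0.04+0.02j),0.01+0.04j,(0.06+0.03j)],[-0.01-0.02j,(-0.02+0j),(-0.02+0.03j)]] + [[0.01-0.03j, 0.03-0.01j, 0.03+0.02j],[-0.04-0.02j, 0.01-0.04j, (0.06-0.03j)],[(-0.01+0.02j), -0.02-0.00j, (-0.02-0.03j)]]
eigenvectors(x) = [[(-0.59+0j), 0.19-0.45j, 0.19+0.45j],[(0.65+0j), 0.77+0.00j, (0.77-0j)],[-0.47+0.00j, 0.01+0.41j, 0.01-0.41j]]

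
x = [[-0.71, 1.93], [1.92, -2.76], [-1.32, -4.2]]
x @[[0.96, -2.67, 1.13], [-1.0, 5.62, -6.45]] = [[-2.61, 12.74, -13.25],[4.60, -20.64, 19.97],[2.93, -20.08, 25.6]]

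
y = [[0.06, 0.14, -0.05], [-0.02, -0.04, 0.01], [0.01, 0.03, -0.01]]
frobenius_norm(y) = 0.17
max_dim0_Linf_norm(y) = 0.14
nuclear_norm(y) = 0.18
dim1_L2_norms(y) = [0.16, 0.05, 0.03]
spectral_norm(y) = 0.17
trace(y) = 0.01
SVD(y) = [[-0.94, -0.2, -0.26], [0.27, -0.93, -0.26], [-0.19, -0.31, 0.93]] @ diag([0.16990625577632457, 0.005164163103053522, 0.0022794006921147618]) @ [[-0.38, -0.87, 0.3], [0.67, -0.03, 0.74], [-0.64, 0.48, 0.6]]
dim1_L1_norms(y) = [0.25, 0.07, 0.05]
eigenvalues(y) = [0.02j, -0.02j, (0.01+0j)]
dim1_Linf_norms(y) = [0.14, 0.04, 0.03]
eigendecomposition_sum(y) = [[(0.03-0j),(0.07-0.02j),-0.02+0.02j], [(-0.01+0.01j),(-0.02+0.02j),-0.01j], [(0.01+0j),0.02+0.00j,-0.01+0.00j]] + [[(0.03+0j), (0.07+0.02j), (-0.02-0.02j)], [(-0.01-0.01j), (-0.02-0.02j), 0.01j], [(0.01-0j), 0.02-0.00j, (-0.01-0j)]] + [[0.01-0.00j, (0.01-0j), (-0.01-0j)], [(-0+0j), (-0+0j), (0.01+0j)], [(-0+0j), (-0+0j), 0.00+0.00j]]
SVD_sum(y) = [[0.06, 0.14, -0.05],[-0.02, -0.04, 0.01],[0.01, 0.03, -0.01]] + [[-0.00,0.00,-0.00], [-0.0,0.00,-0.0], [-0.00,0.0,-0.00]] + [[0.00, -0.00, -0.0], [0.0, -0.0, -0.00], [-0.0, 0.00, 0.00]]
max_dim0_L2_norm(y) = 0.15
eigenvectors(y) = [[(-0.91+0j), (-0.91-0j), -0.84+0.00j], [0.31-0.17j, 0.31+0.17j, 0.44+0.00j], [(-0.18-0.13j), -0.18+0.13j, (0.31+0j)]]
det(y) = 0.00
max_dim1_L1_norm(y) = 0.25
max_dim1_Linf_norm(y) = 0.14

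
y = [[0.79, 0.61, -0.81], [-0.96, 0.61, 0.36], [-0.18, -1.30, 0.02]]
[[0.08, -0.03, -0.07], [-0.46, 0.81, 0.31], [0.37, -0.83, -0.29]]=y @ [[0.23, -0.32, -0.11], [-0.32, 0.69, 0.24], [-0.11, 0.24, 0.16]]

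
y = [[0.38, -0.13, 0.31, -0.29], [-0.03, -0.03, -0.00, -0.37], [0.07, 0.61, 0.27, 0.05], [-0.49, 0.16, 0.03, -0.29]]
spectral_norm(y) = 0.70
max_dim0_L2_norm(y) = 0.64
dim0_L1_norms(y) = [0.97, 0.93, 0.61, 1.0]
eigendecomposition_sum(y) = [[-0.12+0.00j, (-0.03+0j), (0.06-0j), (-0.21-0j)],[-0.14+0.00j, (-0.04+0j), (0.06-0j), (-0.24-0j)],[(0.13-0j), (0.03-0j), -0.06+0.00j, 0.23+0.00j],[-0.17+0.00j, -0.05+0.00j, 0.08-0.00j, -0.31-0.00j]] + [[(0.38+0j), (0.16+0j), (0.3-0j), -0.17-0.00j], [(0.08+0j), 0.04+0.00j, (0.07-0j), -0.04-0.00j], [0.18+0.00j, (0.08+0j), (0.15-0j), -0.08-0.00j], [-0.18+0.00j, -0.08+0.00j, (-0.14+0j), 0.08+0.00j]] + [[(0.06+0.01j), (-0.13-0.01j), (-0.02-0.05j), (0.04-0.04j)], [0.01-0.07j, (-0.01+0.15j), -0.06+0.03j, (-0.04-0.05j)], [-0.12+0.04j, (0.25-0.1j), (0.09+0.08j), -0.05+0.11j], [-0.07+0.01j, (0.14-0.04j), 0.05+0.05j, -0.03+0.06j]] + [[0.06-0.01j, (-0.13+0.01j), -0.02+0.05j, (0.04+0.04j)],  [(0.01+0.07j), -0.01-0.15j, -0.06-0.03j, (-0.04+0.05j)],  [(-0.12-0.04j), (0.25+0.1j), 0.09-0.08j, (-0.05-0.11j)],  [(-0.07-0.01j), (0.14+0.04j), 0.05-0.05j, -0.03-0.06j]]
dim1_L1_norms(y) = [1.11, 0.43, 1.0, 0.97]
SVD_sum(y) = [[0.14, -0.21, -0.04, 0.01],[-0.01, 0.01, 0.00, -0.00],[-0.27, 0.41, 0.07, -0.03],[-0.23, 0.35, 0.06, -0.02]] + [[0.29, 0.16, 0.21, 0.01],[-0.03, -0.02, -0.02, -0.0],[0.33, 0.18, 0.24, 0.01],[-0.21, -0.12, -0.15, -0.01]] + [[-0.03, -0.06, 0.10, -0.33], [-0.03, -0.06, 0.1, -0.34], [0.01, 0.01, -0.02, 0.08], [-0.03, -0.05, 0.08, -0.28]] + [[-0.02, -0.02, 0.04, 0.02], [0.04, 0.04, -0.08, -0.03], [0.01, 0.01, -0.01, -0.01], [-0.02, -0.02, 0.04, 0.02]]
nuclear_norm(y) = 2.07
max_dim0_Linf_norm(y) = 0.61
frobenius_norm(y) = 1.13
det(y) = -0.03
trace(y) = 0.33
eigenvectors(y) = [[(0.42+0j), (0.81+0j), 0.33+0.15j, (0.33-0.15j)], [0.49+0.00j, (0.18+0j), (0.19-0.38j), 0.19+0.38j], [-0.45+0.00j, (0.39+0j), -0.73+0.00j, (-0.73-0j)], [0.62+0.00j, -0.39+0.00j, (-0.4-0.03j), (-0.4+0.03j)]]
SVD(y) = [[0.37, -0.59, 0.59, -0.40], [-0.02, 0.06, 0.61, 0.79], [-0.71, -0.67, -0.14, 0.14], [-0.6, 0.44, 0.51, -0.44]] @ diag([0.7006511871934215, 0.6584830824914071, 0.5854820293058054, 0.1264861151155385]) @ [[0.55,-0.82,-0.14,0.06],[-0.74,-0.40,-0.54,-0.02],[-0.09,-0.17,0.28,-0.94],[0.38,0.36,-0.79,-0.33]]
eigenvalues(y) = [(-0.52+0j), (0.64+0j), (0.11+0.3j), (0.11-0.3j)]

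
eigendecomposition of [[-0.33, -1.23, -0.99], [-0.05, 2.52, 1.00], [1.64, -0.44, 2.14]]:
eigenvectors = [[(-0.79+0j),-0.04+0.31j,(-0.04-0.31j)], [-0.24+0.00j,-0.21-0.59j,(-0.21+0.59j)], [(0.56+0j),0.71+0.00j,(0.71-0j)]]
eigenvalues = [(-0+0j), (2.17+1.08j), (2.17-1.08j)]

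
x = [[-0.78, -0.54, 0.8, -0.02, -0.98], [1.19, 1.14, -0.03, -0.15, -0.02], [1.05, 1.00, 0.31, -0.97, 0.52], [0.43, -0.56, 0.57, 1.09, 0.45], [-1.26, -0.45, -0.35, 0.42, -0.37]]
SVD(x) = [[-0.38, 0.25, -0.88, -0.12, -0.04], [0.52, -0.01, -0.11, -0.84, -0.11], [0.60, 0.2, -0.24, 0.47, -0.57], [-0.08, -0.93, -0.22, 0.02, -0.29], [-0.47, 0.19, 0.33, -0.24, -0.76]] @ diag([2.945946534282357, 1.5567020054482172, 1.1733632979621478, 0.733862630541943, 0.26989274512798966]) @ [[0.71, 0.56, -0.01, -0.32, 0.28],[-0.41, 0.31, -0.21, -0.72, -0.41],[-0.17, 0.07, -0.87, 0.14, 0.44],[-0.14, -0.45, 0.23, -0.55, 0.65],[0.52, -0.62, -0.39, -0.24, -0.37]]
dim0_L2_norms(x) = [2.21, 1.76, 1.09, 1.53, 1.25]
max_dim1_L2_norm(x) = 1.85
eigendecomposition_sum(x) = [[-1.06+0.00j, -0.38+0.00j, 0.20+0.00j, 0.18+0.00j, -0.92+0.00j], [(0.46-0j), 0.16-0.00j, -0.09-0.00j, (-0.08-0j), 0.40-0.00j], [0.64-0.00j, 0.23-0.00j, -0.12-0.00j, (-0.11-0j), 0.55-0.00j], [(0.25-0j), (0.09-0j), -0.05-0.00j, -0.04-0.00j, (0.21-0j)], [(-0.75+0j), (-0.27+0j), (0.15+0j), 0.13+0.00j, (-0.65+0j)]] + [[(0.21+0j),  0.33+0.00j,  (0.04+0j),  (-0.29+0j),  (-0.16+0j)], [(0.54+0j),  (0.84+0j),  0.10+0.00j,  (-0.75+0j),  -0.42+0.00j], [(0.53+0j),  (0.83+0j),  0.09+0.00j,  (-0.74+0j),  -0.41+0.00j], [-0.14-0.00j,  (-0.22+0j),  (-0.03-0j),  (0.2+0j),  (0.11+0j)], [-0.38-0.00j,  -0.59+0.00j,  -0.07-0.00j,  (0.52+0j),  (0.29+0j)]] + [[0.04+0.12j, -0.25-0.08j, 0.37+0.02j, (0.12+0.25j), 0.15-0.11j], [0.09-0.11j, (0.08+0.29j), -0.22-0.37j, (0.17-0.28j), (-0.2-0.07j)], [(-0.06+0.06j), -0.02-0.18j, (0.1+0.24j), -0.12+0.15j, 0.11+0.06j], [(0.16+0.01j), (-0.21+0.26j), 0.19-0.43j, 0.36-0.03j, (-0.07-0.23j)], [-0.07-0.07j, 0.21-0.02j, (-0.28+0.1j), -0.17-0.15j, -0.07+0.13j]] + [[0.04-0.12j, -0.25+0.08j, (0.37-0.02j), 0.12-0.25j, 0.15+0.11j],[(0.09+0.11j), 0.08-0.29j, -0.22+0.37j, (0.17+0.28j), -0.20+0.07j],[-0.06-0.06j, -0.02+0.18j, 0.10-0.24j, (-0.12-0.15j), 0.11-0.06j],[(0.16-0.01j), (-0.21-0.26j), 0.19+0.43j, (0.36+0.03j), (-0.07+0.23j)],[-0.07+0.07j, 0.21+0.02j, (-0.28-0.1j), (-0.17+0.15j), (-0.07-0.13j)]] + [[-0.01+0.00j, (0.01+0j), -0.18+0.00j, (-0.16-0j), (-0.19-0j)], [(0.02-0j), -0.02-0.00j, (0.39-0j), 0.34+0.00j, 0.41+0.00j], [0.01-0.00j, (-0.01-0j), (0.15-0j), (0.12+0j), (0.15+0j)], [(0.01-0j), (-0.01-0j), 0.25-0.00j, 0.22+0.00j, (0.26+0j)], [(0.01-0j), (-0.01-0j), (0.13-0j), (0.11+0j), 0.14+0.00j]]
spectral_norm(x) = 2.95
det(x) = -1.07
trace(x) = 1.39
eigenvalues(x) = [(-1.72+0j), (1.63+0j), (0.5+0.75j), (0.5-0.75j), (0.47+0j)]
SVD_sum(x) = [[-0.81, -0.63, 0.01, 0.36, -0.31], [1.09, 0.86, -0.01, -0.48, 0.42], [1.26, 0.99, -0.01, -0.56, 0.49], [-0.16, -0.13, 0.0, 0.07, -0.06], [-0.99, -0.78, 0.01, 0.44, -0.38]] + [[-0.16,  0.12,  -0.08,  -0.28,  -0.16], [0.0,  -0.00,  0.0,  0.01,  0.00], [-0.13,  0.1,  -0.07,  -0.22,  -0.12], [0.59,  -0.45,  0.31,  1.04,  0.59], [-0.12,  0.09,  -0.06,  -0.22,  -0.12]] + [[0.18, -0.08, 0.89, -0.14, -0.45], [0.02, -0.01, 0.11, -0.02, -0.06], [0.05, -0.02, 0.25, -0.04, -0.12], [0.05, -0.02, 0.23, -0.04, -0.11], [-0.07, 0.03, -0.33, 0.05, 0.17]] + [[0.01, 0.04, -0.02, 0.05, -0.06], [0.09, 0.28, -0.14, 0.34, -0.40], [-0.05, -0.16, 0.08, -0.19, 0.23], [-0.00, -0.01, 0.0, -0.01, 0.01], [0.02, 0.08, -0.04, 0.09, -0.11]] + [[-0.01, 0.01, 0.00, 0.00, 0.00], [-0.02, 0.02, 0.01, 0.01, 0.01], [-0.08, 0.09, 0.06, 0.04, 0.06], [-0.04, 0.05, 0.03, 0.02, 0.03], [-0.11, 0.13, 0.08, 0.05, 0.08]]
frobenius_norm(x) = 3.62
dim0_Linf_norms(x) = [1.26, 1.14, 0.8, 1.09, 0.98]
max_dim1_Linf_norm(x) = 1.26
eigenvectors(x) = [[-0.69+0.00j, (0.24+0j), (-0.16-0.41j), -0.16+0.41j, (-0.34+0j)], [(0.3+0j), (0.61+0j), -0.30+0.42j, -0.30-0.42j, 0.73+0.00j], [0.41+0.00j, (0.6+0j), 0.21-0.22j, 0.21+0.22j, 0.27+0.00j], [(0.16+0j), (-0.16+0j), (-0.56+0j), -0.56-0.00j, 0.47+0.00j], [(-0.49+0j), (-0.43+0j), 0.25+0.25j, (0.25-0.25j), 0.24+0.00j]]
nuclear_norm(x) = 6.68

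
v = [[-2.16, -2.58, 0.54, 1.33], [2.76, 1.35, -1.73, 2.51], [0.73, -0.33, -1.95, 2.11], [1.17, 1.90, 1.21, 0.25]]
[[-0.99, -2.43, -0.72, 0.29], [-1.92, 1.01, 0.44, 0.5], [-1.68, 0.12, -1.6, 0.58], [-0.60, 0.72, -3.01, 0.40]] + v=[[-3.15, -5.01, -0.18, 1.62], [0.84, 2.36, -1.29, 3.01], [-0.95, -0.21, -3.55, 2.69], [0.57, 2.62, -1.80, 0.65]]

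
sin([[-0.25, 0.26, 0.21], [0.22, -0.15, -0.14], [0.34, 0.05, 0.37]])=[[-0.24, 0.25, 0.20], [0.21, -0.14, -0.13], [0.33, 0.05, 0.36]]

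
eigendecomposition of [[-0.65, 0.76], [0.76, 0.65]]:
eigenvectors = [[-0.91, -0.42], [0.42, -0.91]]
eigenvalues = [-1.0, 1.0]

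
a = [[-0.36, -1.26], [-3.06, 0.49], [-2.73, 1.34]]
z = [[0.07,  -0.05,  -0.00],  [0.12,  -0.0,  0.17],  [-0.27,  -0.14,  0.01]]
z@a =[[0.13, -0.11],[-0.51, 0.08],[0.5, 0.29]]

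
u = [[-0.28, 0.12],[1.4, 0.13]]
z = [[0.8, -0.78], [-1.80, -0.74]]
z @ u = [[-1.32, -0.01], [-0.53, -0.31]]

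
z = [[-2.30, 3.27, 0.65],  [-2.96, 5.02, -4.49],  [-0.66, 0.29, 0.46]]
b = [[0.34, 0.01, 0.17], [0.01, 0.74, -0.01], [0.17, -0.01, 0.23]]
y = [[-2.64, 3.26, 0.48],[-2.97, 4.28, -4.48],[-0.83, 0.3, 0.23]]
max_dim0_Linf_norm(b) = 0.74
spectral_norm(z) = 7.94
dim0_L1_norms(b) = [0.52, 0.76, 0.41]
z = y + b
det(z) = 7.43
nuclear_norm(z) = 11.11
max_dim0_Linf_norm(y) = 4.48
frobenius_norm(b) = 0.88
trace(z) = 3.18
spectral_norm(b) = 0.74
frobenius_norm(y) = 8.12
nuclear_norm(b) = 1.31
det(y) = 9.48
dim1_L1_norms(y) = [6.38, 11.73, 1.36]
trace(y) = 1.87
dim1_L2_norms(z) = [4.05, 7.36, 0.86]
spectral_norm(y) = 7.57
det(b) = 0.04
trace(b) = 1.31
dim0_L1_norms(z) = [5.92, 8.58, 5.6]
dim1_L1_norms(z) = [6.22, 12.47, 1.41]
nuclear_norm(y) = 10.90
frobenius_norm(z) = 8.44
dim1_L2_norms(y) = [4.22, 6.87, 0.91]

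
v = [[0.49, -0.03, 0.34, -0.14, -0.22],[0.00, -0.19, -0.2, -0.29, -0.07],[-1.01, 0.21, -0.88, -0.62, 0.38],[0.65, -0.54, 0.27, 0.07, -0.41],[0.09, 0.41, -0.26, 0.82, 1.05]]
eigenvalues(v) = [(-0.67+0j), (0.35+0.6j), (0.35-0.6j), (0.51+0j), 0j]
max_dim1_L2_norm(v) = 1.54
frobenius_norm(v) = 2.44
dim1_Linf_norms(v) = [0.49, 0.29, 1.01, 0.65, 1.05]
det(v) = -0.00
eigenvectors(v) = [[(0.22+0j), (0.29+0.02j), (0.29-0.02j), -0.07+0.00j, -0.27+0.00j], [(-0.46+0j), 0.05-0.00j, (0.05+0j), (0.01+0j), (-0.47+0j)], [(-0.84+0j), (-0.42+0.36j), (-0.42-0.36j), (-0.36+0j), (0.6+0j)], [-0.19+0.00j, 0.34-0.34j, (0.34+0.34j), (0.43+0j), (-0.24+0j)], [0.06+0.00j, (-0.62+0j), -0.62-0.00j, (-0.83+0j), (0.54+0j)]]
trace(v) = 0.54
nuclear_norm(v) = 4.09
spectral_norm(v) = 1.88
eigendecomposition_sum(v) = [[(0.03+0j),(0.08-0j),(0.11-0j),0.12-0.00j,0.01-0.00j], [(-0.06-0j),(-0.16+0j),-0.24+0.00j,-0.25+0.00j,-0.02+0.00j], [(-0.12-0j),-0.30+0.00j,-0.43+0.00j,-0.46+0.00j,-0.04+0.00j], [-0.03-0.00j,(-0.07+0j),(-0.1+0j),(-0.1+0j),-0.01+0.00j], [(0.01+0j),0.02-0.00j,0.03-0.00j,0.03-0.00j,0.00-0.00j]] + [[(0.19+0.3j), -0.06-0.11j, 0.10+0.09j, -0.14+0.24j, (-0.14+0.06j)], [(0.04+0.05j), -0.01-0.02j, (0.02+0.01j), (-0.02+0.04j), -0.02+0.01j], [(-0.66-0.15j), 0.23+0.07j, -0.27+0.02j, (-0.14-0.52j), 0.10-0.26j], [(0.59+0.09j), -0.21-0.05j, (0.23-0.03j), 0.15+0.45j, -0.07+0.24j], [-0.45-0.62j, (0.15+0.23j), (-0.24-0.18j), (0.26-0.54j), 0.28-0.15j]] + [[(0.19-0.3j), -0.06+0.11j, 0.10-0.09j, -0.14-0.24j, -0.14-0.06j], [(0.04-0.05j), (-0.01+0.02j), 0.02-0.01j, -0.02-0.04j, (-0.02-0.01j)], [(-0.66+0.15j), (0.23-0.07j), -0.27-0.02j, (-0.14+0.52j), (0.1+0.26j)], [(0.59-0.09j), (-0.21+0.05j), 0.23+0.03j, (0.15-0.45j), -0.07-0.24j], [(-0.45+0.62j), 0.15-0.23j, -0.24+0.18j, 0.26+0.54j, (0.28+0.15j)]] + [[(0.08+0j),(0.01-0j),0.02+0.00j,(0.02+0j),0.04-0.00j],[(-0.01-0j),(-0+0j),-0.00-0.00j,-0.00-0.00j,(-0.01+0j)],[(0.43+0j),(0.04-0j),0.08+0.00j,0.11+0.00j,0.21-0.00j],[(-0.51-0j),(-0.05+0j),(-0.1-0j),(-0.13-0j),-0.25+0.00j],[(0.99+0j),0.10-0.00j,0.19+0.00j,(0.26+0j),0.48-0.00j]] + [[(-0-0j), 0j, -0.00-0.00j, -0.00-0.00j, (-0+0j)], [-0.00-0.00j, 0.00+0.00j, -0.00-0.00j, -0.00-0.00j, (-0+0j)], [0.00+0.00j, (-0-0j), 0.00+0.00j, 0.00+0.00j, 0.00-0.00j], [(-0-0j), 0.00+0.00j, (-0-0j), -0.00-0.00j, -0.00+0.00j], [0j, -0.00-0.00j, 0.00+0.00j, 0.00+0.00j, -0j]]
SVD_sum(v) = [[0.37, -0.17, 0.31, 0.06, -0.28], [-0.03, 0.01, -0.02, -0.00, 0.02], [-0.89, 0.42, -0.74, -0.14, 0.67], [0.58, -0.27, 0.48, 0.09, -0.43], [-0.39, 0.18, -0.32, -0.06, 0.29]] + [[-0.01, -0.01, -0.0, -0.03, -0.02], [-0.10, -0.07, -0.04, -0.23, -0.18], [-0.19, -0.14, -0.07, -0.44, -0.34], [-0.02, -0.02, -0.01, -0.05, -0.04], [0.4, 0.30, 0.14, 0.92, 0.71]] + [[-0.02,0.04,0.03,0.0,-0.01], [0.08,-0.16,-0.14,-0.01,0.06], [0.05,-0.09,-0.08,-0.00,0.03], [0.12,-0.23,-0.20,-0.01,0.08], [0.05,-0.09,-0.08,-0.00,0.03]] + [[0.15, 0.11, 0.00, -0.17, 0.09], [0.04, 0.03, 0.0, -0.05, 0.03], [0.03, 0.02, 0.0, -0.04, 0.02], [-0.03, -0.02, -0.0, 0.03, -0.02], [0.03, 0.02, 0.00, -0.03, 0.02]] + [[-0.0,  -0.00,  0.00,  -0.00,  0.00], [0.00,  0.00,  -0.00,  0.0,  -0.00], [-0.00,  -0.00,  0.0,  -0.0,  0.0], [-0.00,  -0.00,  0.0,  -0.00,  0.0], [-0.00,  -0.00,  0.0,  -0.0,  0.00]]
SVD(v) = [[-0.31, 0.03, 0.13, 0.91, 0.23],[0.02, 0.22, -0.52, 0.27, -0.78],[0.75, 0.42, -0.28, 0.18, 0.39],[-0.49, 0.05, -0.74, -0.17, 0.43],[0.33, -0.88, -0.3, 0.17, 0.02]] @ diag([1.8826903029734134, 1.4464090065833157, 0.45804182274016847, 0.29895799446284843, 0.00012219721714793033]) @ [[-0.63, 0.3, -0.52, -0.1, 0.47], [-0.32, -0.24, -0.11, -0.72, -0.56], [-0.35, 0.68, 0.59, 0.02, -0.24], [0.55, 0.42, 0.01, -0.64, 0.34], [-0.27, -0.47, 0.60, -0.24, 0.54]]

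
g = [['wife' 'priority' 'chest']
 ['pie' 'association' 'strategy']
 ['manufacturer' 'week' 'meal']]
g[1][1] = 'association'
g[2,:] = ['manufacturer', 'week', 'meal']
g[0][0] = 'wife'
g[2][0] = 'manufacturer'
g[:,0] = ['wife', 'pie', 'manufacturer']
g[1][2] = 'strategy'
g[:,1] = ['priority', 'association', 'week']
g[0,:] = ['wife', 'priority', 'chest']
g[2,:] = ['manufacturer', 'week', 'meal']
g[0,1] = 'priority'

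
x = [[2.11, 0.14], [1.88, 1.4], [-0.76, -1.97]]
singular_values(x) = [3.44, 1.61]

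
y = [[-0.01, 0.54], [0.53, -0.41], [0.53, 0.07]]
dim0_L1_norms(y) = [1.07, 1.02]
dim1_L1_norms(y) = [0.55, 0.94, 0.6]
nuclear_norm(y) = 1.41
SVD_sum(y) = [[-0.27, 0.21], [0.53, -0.41], [0.30, -0.23]] + [[0.26, 0.33],[-0.00, -0.00],[0.23, 0.30]]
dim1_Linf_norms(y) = [0.54, 0.53, 0.53]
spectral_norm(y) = 0.84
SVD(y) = [[-0.4, -0.74], [0.8, 0.00], [0.45, -0.67]] @ diag([0.8397143699303783, 0.566903675179856]) @ [[0.79, -0.61],[-0.61, -0.79]]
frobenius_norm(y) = 1.01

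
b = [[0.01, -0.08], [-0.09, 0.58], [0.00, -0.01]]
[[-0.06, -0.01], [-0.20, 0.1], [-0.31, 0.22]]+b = [[-0.05, -0.09],  [-0.29, 0.68],  [-0.31, 0.21]]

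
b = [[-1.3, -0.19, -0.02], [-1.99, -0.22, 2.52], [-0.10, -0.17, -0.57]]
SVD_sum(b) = [[-0.58, -0.06, 0.64], [-2.15, -0.23, 2.37], [0.23, 0.02, -0.25]] + [[-0.71, -0.17, -0.66],[0.15, 0.04, 0.14],[-0.35, -0.09, -0.32]] + [[-0.01,0.05,-0.0], [0.0,-0.02,0.00], [0.02,-0.11,0.01]]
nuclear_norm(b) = 4.59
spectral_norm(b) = 3.34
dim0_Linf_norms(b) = [1.99, 0.22, 2.52]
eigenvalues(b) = [(-1.49+0j), (-0.3+0.47j), (-0.3-0.47j)]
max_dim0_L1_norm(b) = 3.39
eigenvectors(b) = [[(-0.7+0j), (0.15-0.06j), 0.15+0.06j], [(-0.69+0j), (-0.95+0j), -0.95-0.00j], [(-0.2+0j), 0.15-0.23j, (0.15+0.23j)]]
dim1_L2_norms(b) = [1.31, 3.22, 0.6]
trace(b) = -2.09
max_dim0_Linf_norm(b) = 2.52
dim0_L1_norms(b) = [3.39, 0.58, 3.11]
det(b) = -0.46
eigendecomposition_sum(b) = [[-1.45+0.00j, (-0.16+0j), 0.41-0.00j],[(-1.44+0j), -0.16+0.00j, (0.41-0j)],[-0.42+0.00j, (-0.05+0j), (0.12-0j)]] + [[0.08+0.06j,(-0.01-0.04j),(-0.22-0.05j)], [-0.28-0.49j,-0.03+0.28j,(1.06+0.76j)], [(0.16+0.01j),(-0.06-0.05j),-0.34+0.14j]] + [[0.08-0.06j, (-0.01+0.04j), (-0.22+0.05j)],  [(-0.28+0.49j), -0.03-0.28j, 1.06-0.76j],  [(0.16-0.01j), (-0.06+0.05j), -0.34-0.14j]]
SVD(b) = [[-0.26, 0.88, -0.40], [-0.96, -0.19, 0.2], [0.10, 0.43, 0.90]] @ diag([3.344341658571687, 1.1176963635118213, 0.1238293573205861]) @ [[0.67, 0.07, -0.74], [-0.72, -0.18, -0.67], [0.18, -0.98, 0.07]]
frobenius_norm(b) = 3.53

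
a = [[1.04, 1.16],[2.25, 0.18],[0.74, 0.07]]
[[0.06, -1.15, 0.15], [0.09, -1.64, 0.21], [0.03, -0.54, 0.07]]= a@[[0.04, -0.70, 0.09],  [0.02, -0.36, 0.05]]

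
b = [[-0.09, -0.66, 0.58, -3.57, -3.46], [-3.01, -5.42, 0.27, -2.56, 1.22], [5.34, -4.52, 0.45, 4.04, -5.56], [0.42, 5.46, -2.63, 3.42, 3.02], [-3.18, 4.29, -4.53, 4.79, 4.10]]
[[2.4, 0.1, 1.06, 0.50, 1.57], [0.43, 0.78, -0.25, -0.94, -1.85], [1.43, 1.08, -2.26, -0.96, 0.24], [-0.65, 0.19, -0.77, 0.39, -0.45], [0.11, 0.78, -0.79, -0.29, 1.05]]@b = [[0.36, 2.55, -6.53, 4.69, -6.13], [1.77, -16.45, 11.20, -16.62, -9.57], [-16.61, -0.79, 1.54, -19.13, 7.02], [-3.03, 3.08, 0.34, -2.1, 6.09], [-10.04, 2.19, -4.07, -1.54, 8.39]]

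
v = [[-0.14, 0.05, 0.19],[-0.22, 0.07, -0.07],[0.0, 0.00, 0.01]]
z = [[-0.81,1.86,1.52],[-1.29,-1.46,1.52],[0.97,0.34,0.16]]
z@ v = [[-0.30, 0.09, -0.27], [0.5, -0.17, -0.13], [-0.21, 0.07, 0.16]]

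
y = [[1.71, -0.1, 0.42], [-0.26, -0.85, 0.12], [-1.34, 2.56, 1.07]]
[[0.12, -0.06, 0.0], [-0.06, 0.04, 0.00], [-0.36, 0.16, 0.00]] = y @ [[0.12,  -0.06,  0.00], [0.01,  -0.01,  0.0], [-0.21,  0.10,  -0.0]]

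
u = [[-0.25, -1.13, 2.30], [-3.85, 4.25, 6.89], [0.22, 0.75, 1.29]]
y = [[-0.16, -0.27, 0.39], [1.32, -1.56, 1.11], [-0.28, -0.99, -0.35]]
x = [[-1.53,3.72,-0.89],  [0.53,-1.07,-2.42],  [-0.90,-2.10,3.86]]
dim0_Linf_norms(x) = [1.53, 3.72, 3.86]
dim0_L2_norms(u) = [3.86, 4.46, 7.38]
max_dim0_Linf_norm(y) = 1.56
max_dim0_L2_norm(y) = 1.87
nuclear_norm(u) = 12.15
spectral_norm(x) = 5.42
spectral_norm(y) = 2.37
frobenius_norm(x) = 6.66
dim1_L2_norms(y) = [0.5, 2.33, 1.09]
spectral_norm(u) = 9.16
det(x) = 16.43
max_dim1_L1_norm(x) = 6.86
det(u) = -16.20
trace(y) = -2.07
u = y @ x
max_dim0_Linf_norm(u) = 6.89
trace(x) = 1.26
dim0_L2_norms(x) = [1.85, 4.4, 4.64]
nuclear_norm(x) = 10.01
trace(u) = 5.29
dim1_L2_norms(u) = [2.57, 8.96, 1.51]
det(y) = -0.98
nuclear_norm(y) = 3.80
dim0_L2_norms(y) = [1.36, 1.87, 1.23]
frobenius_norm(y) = 2.62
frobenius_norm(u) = 9.45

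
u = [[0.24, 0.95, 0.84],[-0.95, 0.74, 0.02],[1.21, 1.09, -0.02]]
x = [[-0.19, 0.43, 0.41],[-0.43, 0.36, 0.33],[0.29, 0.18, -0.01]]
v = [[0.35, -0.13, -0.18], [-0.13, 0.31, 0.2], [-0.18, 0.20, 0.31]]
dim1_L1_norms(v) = [0.66, 0.64, 0.69]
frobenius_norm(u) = 2.40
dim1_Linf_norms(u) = [0.95, 0.95, 1.21]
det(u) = -1.63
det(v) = 0.01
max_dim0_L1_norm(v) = 0.69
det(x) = -0.02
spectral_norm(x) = 0.88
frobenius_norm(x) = 0.96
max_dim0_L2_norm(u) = 1.62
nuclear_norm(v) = 0.97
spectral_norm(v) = 0.66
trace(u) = 0.96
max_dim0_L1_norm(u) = 2.78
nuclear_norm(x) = 1.33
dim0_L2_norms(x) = [0.55, 0.59, 0.53]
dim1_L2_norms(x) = [0.62, 0.65, 0.34]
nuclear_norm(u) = 3.87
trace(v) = 0.97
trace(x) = 0.16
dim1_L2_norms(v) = [0.41, 0.39, 0.41]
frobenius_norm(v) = 0.70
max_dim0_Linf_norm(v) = 0.35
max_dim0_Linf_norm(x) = 0.43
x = u @ v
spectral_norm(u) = 1.89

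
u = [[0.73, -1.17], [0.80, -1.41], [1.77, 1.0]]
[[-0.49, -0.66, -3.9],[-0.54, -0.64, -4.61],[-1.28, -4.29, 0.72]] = u @ [[-0.71, -2.03, -1.09], [-0.02, -0.70, 2.65]]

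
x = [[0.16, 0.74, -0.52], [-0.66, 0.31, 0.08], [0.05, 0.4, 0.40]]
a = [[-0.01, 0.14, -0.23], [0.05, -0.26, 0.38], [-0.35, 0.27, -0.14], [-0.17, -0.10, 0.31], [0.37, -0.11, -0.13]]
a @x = [[-0.11, -0.06, -0.08], [0.2, 0.11, 0.11], [-0.24, -0.23, 0.15], [0.05, -0.03, 0.2], [0.13, 0.19, -0.25]]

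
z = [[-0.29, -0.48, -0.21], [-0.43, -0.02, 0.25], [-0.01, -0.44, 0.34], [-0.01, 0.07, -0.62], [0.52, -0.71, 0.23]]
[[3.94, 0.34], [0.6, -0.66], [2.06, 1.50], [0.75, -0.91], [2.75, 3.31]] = z@[[-2.19, 2.32], [-6.08, -2.6], [-1.86, 1.13]]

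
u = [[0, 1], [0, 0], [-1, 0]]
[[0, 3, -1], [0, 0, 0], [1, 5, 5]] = u @[[-1, -5, -5], [0, 3, -1]]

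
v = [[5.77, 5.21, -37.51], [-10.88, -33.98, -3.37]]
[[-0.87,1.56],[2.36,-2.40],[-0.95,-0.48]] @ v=[[-21.99, -57.54, 27.38], [39.73, 93.85, -80.44], [-0.26, 11.36, 37.25]]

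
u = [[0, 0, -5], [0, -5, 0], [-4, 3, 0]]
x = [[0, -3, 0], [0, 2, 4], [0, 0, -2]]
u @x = [[0, 0, 10], [0, -10, -20], [0, 18, 12]]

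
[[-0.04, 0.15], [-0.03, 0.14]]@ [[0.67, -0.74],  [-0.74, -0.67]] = [[-0.14, -0.07], [-0.12, -0.07]]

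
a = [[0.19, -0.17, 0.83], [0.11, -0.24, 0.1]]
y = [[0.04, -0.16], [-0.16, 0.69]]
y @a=[[-0.01, 0.03, 0.02], [0.05, -0.14, -0.06]]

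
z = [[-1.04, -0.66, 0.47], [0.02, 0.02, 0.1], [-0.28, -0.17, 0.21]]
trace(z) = -0.81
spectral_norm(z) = 1.37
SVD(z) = [[-0.96, 0.17, -0.22], [-0.01, -0.80, -0.60], [-0.28, -0.57, 0.77]] @ diag([1.3725052467623529, 0.1285594347085836, 0.0013488355061657686]) @ [[0.78, 0.5, -0.37], [-0.28, -0.26, -0.93], [-0.55, 0.83, -0.06]]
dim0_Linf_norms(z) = [1.04, 0.66, 0.47]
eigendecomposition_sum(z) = [[-1.05,  -0.67,  0.51],  [0.05,  0.03,  -0.02],  [-0.26,  -0.16,  0.13]] + [[0.00, 0.00, -0.0],[-0.0, -0.00, 0.00],[0.00, 0.0, -0.00]] + [[0.01,  0.0,  -0.04], [-0.03,  -0.01,  0.12], [-0.02,  -0.01,  0.09]]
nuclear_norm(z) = 1.50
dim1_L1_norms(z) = [2.17, 0.14, 0.66]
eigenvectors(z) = [[0.97, 0.56, -0.23], [-0.05, -0.82, 0.79], [0.24, 0.08, 0.56]]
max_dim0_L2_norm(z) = 1.08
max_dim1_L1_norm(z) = 2.17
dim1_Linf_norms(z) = [1.04, 0.1, 0.28]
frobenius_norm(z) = 1.38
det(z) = 0.00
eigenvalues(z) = [-0.89, -0.0, 0.08]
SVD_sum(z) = [[-1.03, -0.65, 0.49], [-0.01, -0.01, 0.0], [-0.3, -0.19, 0.14]] + [[-0.01, -0.01, -0.02],[0.03, 0.03, 0.10],[0.02, 0.02, 0.07]] + [[0.0, -0.00, 0.0], [0.0, -0.00, 0.0], [-0.0, 0.00, -0.00]]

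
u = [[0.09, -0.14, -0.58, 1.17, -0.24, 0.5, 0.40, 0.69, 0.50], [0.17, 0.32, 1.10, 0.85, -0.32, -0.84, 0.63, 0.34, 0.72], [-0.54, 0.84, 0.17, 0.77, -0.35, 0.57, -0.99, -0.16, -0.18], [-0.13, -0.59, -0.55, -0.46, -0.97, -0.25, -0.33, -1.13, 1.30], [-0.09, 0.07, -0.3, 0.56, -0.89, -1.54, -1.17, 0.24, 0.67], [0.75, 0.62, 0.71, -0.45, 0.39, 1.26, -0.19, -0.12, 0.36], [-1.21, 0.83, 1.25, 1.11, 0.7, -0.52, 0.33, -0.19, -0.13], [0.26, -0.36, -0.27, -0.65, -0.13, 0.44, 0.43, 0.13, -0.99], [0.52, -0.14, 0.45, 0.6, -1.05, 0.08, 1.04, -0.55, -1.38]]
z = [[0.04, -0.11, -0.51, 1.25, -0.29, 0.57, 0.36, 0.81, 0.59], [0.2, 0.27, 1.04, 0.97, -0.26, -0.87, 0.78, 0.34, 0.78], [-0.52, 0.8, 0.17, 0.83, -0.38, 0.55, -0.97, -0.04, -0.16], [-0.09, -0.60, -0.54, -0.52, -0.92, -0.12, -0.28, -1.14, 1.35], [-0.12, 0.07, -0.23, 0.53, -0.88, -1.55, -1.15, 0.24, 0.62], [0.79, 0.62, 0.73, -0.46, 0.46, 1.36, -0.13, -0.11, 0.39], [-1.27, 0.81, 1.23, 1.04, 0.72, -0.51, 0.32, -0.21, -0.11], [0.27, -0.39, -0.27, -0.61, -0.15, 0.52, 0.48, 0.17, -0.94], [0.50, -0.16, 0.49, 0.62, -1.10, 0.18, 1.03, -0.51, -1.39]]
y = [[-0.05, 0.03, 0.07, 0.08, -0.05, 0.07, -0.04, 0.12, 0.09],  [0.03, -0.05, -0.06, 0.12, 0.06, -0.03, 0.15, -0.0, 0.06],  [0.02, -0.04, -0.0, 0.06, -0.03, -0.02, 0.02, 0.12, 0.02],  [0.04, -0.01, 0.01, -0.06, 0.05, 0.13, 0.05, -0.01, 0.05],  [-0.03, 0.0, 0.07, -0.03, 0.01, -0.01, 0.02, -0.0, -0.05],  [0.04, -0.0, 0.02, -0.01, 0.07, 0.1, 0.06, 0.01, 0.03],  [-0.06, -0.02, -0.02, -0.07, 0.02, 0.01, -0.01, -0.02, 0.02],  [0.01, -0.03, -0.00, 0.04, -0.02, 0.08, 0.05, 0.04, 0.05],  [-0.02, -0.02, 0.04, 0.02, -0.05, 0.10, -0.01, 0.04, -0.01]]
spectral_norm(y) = 0.29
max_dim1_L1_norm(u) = 6.27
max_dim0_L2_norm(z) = 2.49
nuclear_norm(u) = 15.74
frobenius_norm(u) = 6.09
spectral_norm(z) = 3.25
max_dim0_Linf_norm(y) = 0.15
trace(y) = -0.03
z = y + u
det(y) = -0.00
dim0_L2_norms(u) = [1.65, 1.55, 2.08, 2.33, 1.94, 2.4, 2.1, 1.52, 2.44]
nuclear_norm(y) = 1.13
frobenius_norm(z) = 6.19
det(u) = 0.16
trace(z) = -0.46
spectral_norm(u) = 3.21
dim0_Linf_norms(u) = [1.21, 0.84, 1.25, 1.17, 1.05, 1.54, 1.17, 1.13, 1.38]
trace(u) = -0.43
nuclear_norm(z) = 16.04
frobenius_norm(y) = 0.47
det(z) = 2.34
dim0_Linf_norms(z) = [1.27, 0.81, 1.23, 1.25, 1.1, 1.55, 1.15, 1.14, 1.39]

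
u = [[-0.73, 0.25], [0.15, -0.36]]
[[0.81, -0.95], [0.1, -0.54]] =u @ [[-1.4, 2.12], [-0.85, 2.38]]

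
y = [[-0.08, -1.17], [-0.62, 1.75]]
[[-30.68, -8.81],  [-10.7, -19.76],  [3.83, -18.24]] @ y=[[7.92, 20.48], [13.11, -22.06], [11.0, -36.40]]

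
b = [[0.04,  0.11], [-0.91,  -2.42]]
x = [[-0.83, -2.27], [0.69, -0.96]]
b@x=[[0.04, -0.20], [-0.91, 4.39]]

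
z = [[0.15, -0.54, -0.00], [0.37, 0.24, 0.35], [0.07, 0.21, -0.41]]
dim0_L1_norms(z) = [0.59, 0.99, 0.76]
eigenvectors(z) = [[-0.77+0.00j,  (-0.77-0j),  -0.25+0.00j], [(0.13+0.61j),  0.13-0.61j,  (-0.31+0j)], [0.06+0.16j,  (0.06-0.16j),  (0.92+0j)]]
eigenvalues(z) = [(0.24+0.43j), (0.24-0.43j), (-0.5+0j)]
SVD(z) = [[-0.81, 0.28, -0.52], [0.53, 0.74, -0.42], [0.26, -0.61, -0.74]] @ diag([0.6296260641863085, 0.5871690934383019, 0.327113856337669]) @ [[0.15, 0.98, 0.12],  [0.46, -0.18, 0.87],  [-0.87, 0.07, 0.48]]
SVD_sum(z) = [[-0.08, -0.50, -0.06], [0.05, 0.33, 0.04], [0.02, 0.16, 0.02]] + [[0.08, -0.03, 0.14], [0.2, -0.08, 0.38], [-0.17, 0.06, -0.31]] + [[0.15, -0.01, -0.08], [0.12, -0.01, -0.07], [0.21, -0.02, -0.12]]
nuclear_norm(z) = 1.54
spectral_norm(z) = 0.63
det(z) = -0.12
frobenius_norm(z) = 0.92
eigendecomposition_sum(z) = [[0.07+0.24j,-0.25+0.12j,-0.06+0.11j],[(0.18-0.1j),0.14+0.18j,(0.1+0.03j)],[(0.04-0.03j),0.05+0.04j,0.03+0.00j]] + [[(0.07-0.24j),(-0.25-0.12j),(-0.06-0.11j)], [(0.18+0.1j),(0.14-0.18j),0.10-0.03j], [0.04+0.03j,(0.05-0.04j),0.03-0.00j]] + [[0.00-0.00j, -0.03-0.00j, 0.13-0.00j], [(0.01-0j), (-0.04-0j), 0.16-0.00j], [-0.02+0.00j, 0.12+0.00j, (-0.46+0j)]]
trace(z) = -0.02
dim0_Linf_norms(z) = [0.37, 0.54, 0.41]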